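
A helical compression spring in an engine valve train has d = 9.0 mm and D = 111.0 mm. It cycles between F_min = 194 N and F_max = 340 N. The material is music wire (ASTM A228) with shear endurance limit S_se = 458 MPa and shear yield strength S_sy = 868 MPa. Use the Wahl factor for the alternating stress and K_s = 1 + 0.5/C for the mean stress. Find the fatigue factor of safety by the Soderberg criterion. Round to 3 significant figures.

5.18

C = D/d = 111.0/9.0 = 12.3333; K_W = (4C−1)/(4C−4)+0.615/C = 1.1160; K_s = 1+0.5/C = 1.0405
F_a = (F_max−F_min)/2 = 73 N; F_m = (F_max+F_min)/2 = 267 N
τ_a = K_W·8F_aD/(πd³) = 1.1160 × 28.305 = 31.589 MPa
τ_m = K_s·8F_mD/(πd³) = 1.0405 × 103.53 = 107.72 MPa
Soderberg: 1/n_f = τ_a/S_se + τ_m/S_sy = 31.589/458 + 107.72/868 = 0.06897 + 0.12410 = 0.19308
n_f = 1/0.19308 = 5.179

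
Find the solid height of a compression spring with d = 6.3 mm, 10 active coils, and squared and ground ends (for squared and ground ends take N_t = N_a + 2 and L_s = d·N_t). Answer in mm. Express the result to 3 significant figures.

75.6 mm

squared and ground ends: N_t = N_a + 2 = 10 + 2 = 12
L_s = d·N_t = 6.3 × 12 = 75.6 mm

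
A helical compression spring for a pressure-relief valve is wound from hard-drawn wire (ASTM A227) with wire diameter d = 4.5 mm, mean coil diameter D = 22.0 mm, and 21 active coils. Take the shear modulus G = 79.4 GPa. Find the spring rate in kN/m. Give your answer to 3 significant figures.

k = Gd⁴/(8D³N_a) = (79.4×10³ × 4.5⁴) / (8 × 22.0³ × 21)
  = 3.2559e+07 / 1.78886e+06 = 18.201 N/mm

18.2 kN/m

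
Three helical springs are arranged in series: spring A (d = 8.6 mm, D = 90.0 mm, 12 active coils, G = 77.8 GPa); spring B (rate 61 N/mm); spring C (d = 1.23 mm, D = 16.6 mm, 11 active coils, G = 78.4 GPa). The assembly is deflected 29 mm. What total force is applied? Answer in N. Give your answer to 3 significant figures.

k_A = Gd⁴/(8D³N_a) = (77.8×10³)(8.6⁴)/(8·90.0³·12) = 6.081 N/mm
k_C = Gd⁴/(8D³N_a) = (78.4×10³)(1.23⁴)/(8·16.6³·11) = 0.44579 N/mm
Series: 1/k_eq = 1/6.081 + 1/61 + 1/0.44579 = 2.4241; k_eq = 0.41253 N/mm
F = k_eq·δ = 0.41253·29 = 11.963 N

12.0 N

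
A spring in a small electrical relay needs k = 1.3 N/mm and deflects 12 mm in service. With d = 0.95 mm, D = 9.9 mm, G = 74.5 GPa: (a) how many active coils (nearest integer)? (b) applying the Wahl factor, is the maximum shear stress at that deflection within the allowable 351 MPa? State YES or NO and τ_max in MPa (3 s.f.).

N_a = Gd⁴/(8D³k) = (74.5×10³)(0.95⁴)/(8·9.9³·1.3) = 6.013 → N_a = 6
Actual rate k = Gd⁴/(8D³·6) = 1.3029 N/mm
Working load F = kδ = 1.3029·12 = 15.635 N
C = 9.9/0.95 = 10.4211; K_W = (4C−1)/(4C−4)+0.615/C = 1.1386
τ_max = K_W·8FD/(πd³) = 1.1386·459.72 = 523.44 MPa
τ_max > 351 MPa → exceeds allowable

(a) 6 coils; (b) NO, τ_max = 523 MPa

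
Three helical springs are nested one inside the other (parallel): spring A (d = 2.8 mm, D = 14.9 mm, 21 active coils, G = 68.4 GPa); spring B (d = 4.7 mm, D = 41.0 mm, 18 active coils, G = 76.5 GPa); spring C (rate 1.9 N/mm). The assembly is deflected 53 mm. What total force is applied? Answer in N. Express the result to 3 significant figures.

701 N

k_A = Gd⁴/(8D³N_a) = (68.4×10³)(2.8⁴)/(8·14.9³·21) = 7.5652 N/mm
k_B = Gd⁴/(8D³N_a) = (76.5×10³)(4.7⁴)/(8·41.0³·18) = 3.7613 N/mm
Parallel: k_eq = 7.5652 + 3.7613 + 1.9 = 13.227 N/mm
F = k_eq·δ = 13.227·53 = 701 N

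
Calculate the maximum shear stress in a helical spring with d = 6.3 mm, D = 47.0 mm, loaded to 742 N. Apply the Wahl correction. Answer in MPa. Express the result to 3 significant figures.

426 MPa

Spring index C = D/d = 47.0/6.3 = 7.4603
K_W = (4C−1)/(4C−4) + 0.615/C = 28.841/25.841 + 0.0824 = 1.1985
τ₀ = 8FD/(πd³) = 8·742·47.0/(π·6.3³) = 278992/785.55 = 355.16 MPa
τ_max = K·τ₀ = 1.1985 × 355.16 = 425.67 MPa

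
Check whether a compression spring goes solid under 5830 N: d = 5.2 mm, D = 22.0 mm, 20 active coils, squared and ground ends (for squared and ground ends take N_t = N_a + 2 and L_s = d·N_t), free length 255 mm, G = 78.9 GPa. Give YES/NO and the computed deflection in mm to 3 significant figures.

YES, δ = 172 mm

k = Gd⁴/(8D³N_a) = (78.9×10³)(5.2⁴)/(8·22.0³·20) = 33.861 N/mm
N_t = 22; L_s = 5.2·22 = 114.4 mm; δ_solid = L₀ − L_s = 255 − 114.4 = 140.6 mm
δ = F/k = 5830/33.861 = 172.17 mm
δ ≥ δ_solid → spring goes solid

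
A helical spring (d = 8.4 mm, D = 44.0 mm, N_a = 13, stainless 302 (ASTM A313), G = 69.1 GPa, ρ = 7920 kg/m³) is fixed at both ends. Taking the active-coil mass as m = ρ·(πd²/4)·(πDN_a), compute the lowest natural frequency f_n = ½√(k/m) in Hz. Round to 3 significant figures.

k = Gd⁴/(8D³N_a) = (69.1×10³)(8.4⁴)/(8·44.0³·13) = 38.833 N/mm = 38833 N/m
Wire length L = πDN_a = π·44.0·13 = 1797 mm
m = ρ·(πd²/4)·L = 7920 × 55.418×10⁻⁶ m² × 1.797 m = 0.78871 kg
f_n = ½√(k/m) = 0.5·√(38833/0.78871) = 0.5·√(49236) = 110.95 Hz

111 Hz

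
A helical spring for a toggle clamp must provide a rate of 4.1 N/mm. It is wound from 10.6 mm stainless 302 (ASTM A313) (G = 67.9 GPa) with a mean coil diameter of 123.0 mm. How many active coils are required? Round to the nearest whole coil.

N_a = Gd⁴/(8D³k) = (67.9×10³ × 10.6⁴)/(8 × 123.0³ × 4.1)
    = 8.57222e+08 / 6.10364e+07 = 14.04 → 14 coils

14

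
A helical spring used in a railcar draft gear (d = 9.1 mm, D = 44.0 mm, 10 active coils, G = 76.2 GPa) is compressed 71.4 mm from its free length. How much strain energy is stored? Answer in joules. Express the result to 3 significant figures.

k = Gd⁴/(8D³N_a) = (76.2×10³)(9.1⁴)/(8·44.0³·10) = 76.678 N/mm
U = ½kδ² = 0.5 × 76.678 × 71.4² = 1.9545e+05 N·mm = 195.45 J

195 J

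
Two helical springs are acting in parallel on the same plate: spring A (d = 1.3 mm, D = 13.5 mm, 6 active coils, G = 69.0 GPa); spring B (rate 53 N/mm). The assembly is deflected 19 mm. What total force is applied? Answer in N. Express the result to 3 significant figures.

1040 N

k_A = Gd⁴/(8D³N_a) = (69.0×10³)(1.3⁴)/(8·13.5³·6) = 1.6687 N/mm
Parallel: k_eq = 1.6687 + 53 = 54.669 N/mm
F = k_eq·δ = 54.669·19 = 1038.7 N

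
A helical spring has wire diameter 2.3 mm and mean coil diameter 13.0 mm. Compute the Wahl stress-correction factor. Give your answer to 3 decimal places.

1.270

C = D/d = 13.0/2.3 = 5.6522
K_W = (4C−1)/(4C−4) + 0.615/C = 21.609/18.609 + 0.1088 = 1.2700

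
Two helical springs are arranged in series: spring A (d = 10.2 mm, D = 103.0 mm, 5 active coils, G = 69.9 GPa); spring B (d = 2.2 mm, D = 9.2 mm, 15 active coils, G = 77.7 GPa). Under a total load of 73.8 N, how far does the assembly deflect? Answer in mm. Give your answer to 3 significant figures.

k_A = Gd⁴/(8D³N_a) = (69.9×10³)(10.2⁴)/(8·103.0³·5) = 17.31 N/mm
k_B = Gd⁴/(8D³N_a) = (77.7×10³)(2.2⁴)/(8·9.2³·15) = 19.479 N/mm
Series: 1/k_eq = 1/17.31 + 1/19.479 = 0.10911; k_eq = 9.1654 N/mm
δ = F/k_eq = 73.8/9.1654 = 8.052 mm

8.05 mm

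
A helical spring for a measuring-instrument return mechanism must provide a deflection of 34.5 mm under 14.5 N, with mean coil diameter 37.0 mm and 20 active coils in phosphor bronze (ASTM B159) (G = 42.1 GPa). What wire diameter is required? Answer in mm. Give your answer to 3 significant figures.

Required rate k = F/δ = 14.5/34.5 = 0.42029 N/mm
d = (8D³N_a·k / G)^(1/4) = (8·37.0³·20·0.42029 / (42.1×10³))^0.25
  = (80.908)^0.25 = 2.9991 mm

3.00 mm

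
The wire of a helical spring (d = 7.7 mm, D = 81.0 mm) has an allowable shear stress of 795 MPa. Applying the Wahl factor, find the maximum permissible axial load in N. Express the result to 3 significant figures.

C = D/d = 81.0/7.7 = 10.5195
K_W = (4C−1)/(4C−4) + 0.615/C = 41.078/38.078 + 0.0585 = 1.1372
τ_max = K·8FD/(πd³) → F_max = τ_allow·πd³/(8DK)
F_max = 795·π·7.7³/(8·81.0·1.1372) = 1.1402e+06/736.94 = 1547.2 N

1550 N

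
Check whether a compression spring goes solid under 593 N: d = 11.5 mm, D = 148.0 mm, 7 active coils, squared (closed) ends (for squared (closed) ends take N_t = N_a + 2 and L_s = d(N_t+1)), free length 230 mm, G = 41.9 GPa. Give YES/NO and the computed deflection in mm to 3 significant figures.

k = Gd⁴/(8D³N_a) = (41.9×10³)(11.5⁴)/(8·148.0³·7) = 4.0368 N/mm
N_t = 9; L_s = 11.5·10 = 115 mm; δ_solid = L₀ − L_s = 230 − 115 = 115 mm
δ = F/k = 593/4.0368 = 146.9 mm
δ ≥ δ_solid → spring goes solid

YES, δ = 147 mm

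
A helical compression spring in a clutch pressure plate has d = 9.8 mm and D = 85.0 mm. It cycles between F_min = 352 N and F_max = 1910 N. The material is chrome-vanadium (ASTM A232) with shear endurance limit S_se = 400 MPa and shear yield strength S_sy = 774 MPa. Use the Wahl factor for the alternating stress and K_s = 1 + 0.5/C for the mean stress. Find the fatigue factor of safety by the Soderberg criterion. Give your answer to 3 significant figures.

C = D/d = 85.0/9.8 = 8.6735; K_W = (4C−1)/(4C−4)+0.615/C = 1.1686; K_s = 1+0.5/C = 1.0576
F_a = (F_max−F_min)/2 = 779 N; F_m = (F_max+F_min)/2 = 1131 N
τ_a = K_W·8F_aD/(πd³) = 1.1686 × 179.15 = 209.36 MPa
τ_m = K_s·8F_mD/(πd³) = 1.0576 × 260.1 = 275.1 MPa
Soderberg: 1/n_f = τ_a/S_se + τ_m/S_sy = 209.36/400 + 275.1/774 = 0.52341 + 0.35542 = 0.87883
n_f = 1/0.87883 = 1.138

1.14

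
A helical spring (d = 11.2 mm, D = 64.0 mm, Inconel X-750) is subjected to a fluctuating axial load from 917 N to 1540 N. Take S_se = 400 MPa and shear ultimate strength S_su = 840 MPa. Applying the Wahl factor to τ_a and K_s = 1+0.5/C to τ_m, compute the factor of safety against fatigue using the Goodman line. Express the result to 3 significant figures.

3.35

C = D/d = 64.0/11.2 = 5.7143; K_W = (4C−1)/(4C−4)+0.615/C = 1.2667; K_s = 1+0.5/C = 1.0875
F_a = (F_max−F_min)/2 = 311.5 N; F_m = (F_max+F_min)/2 = 1228.5 N
τ_a = K_W·8F_aD/(πd³) = 1.2667 × 36.135 = 45.772 MPa
τ_m = K_s·8F_mD/(πd³) = 1.0875 × 142.51 = 154.98 MPa
Goodman: 1/n_f = τ_a/S_se + τ_m/S_su = 45.772/400 + 154.98/840 = 0.11443 + 0.18450 = 0.29893
n_f = 1/0.29893 = 3.345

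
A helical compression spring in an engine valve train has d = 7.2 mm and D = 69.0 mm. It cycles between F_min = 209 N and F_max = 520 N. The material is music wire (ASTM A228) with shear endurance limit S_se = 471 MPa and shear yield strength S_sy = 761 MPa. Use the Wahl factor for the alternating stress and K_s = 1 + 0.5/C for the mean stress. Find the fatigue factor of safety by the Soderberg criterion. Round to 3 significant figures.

2.40

C = D/d = 69.0/7.2 = 9.5833; K_W = (4C−1)/(4C−4)+0.615/C = 1.1516; K_s = 1+0.5/C = 1.0522
F_a = (F_max−F_min)/2 = 155.5 N; F_m = (F_max+F_min)/2 = 364.5 N
τ_a = K_W·8F_aD/(πd³) = 1.1516 × 73.202 = 84.296 MPa
τ_m = K_s·8F_mD/(πd³) = 1.0522 × 171.59 = 180.54 MPa
Soderberg: 1/n_f = τ_a/S_se + τ_m/S_sy = 84.296/471 + 180.54/761 = 0.17897 + 0.23724 = 0.41621
n_f = 1/0.41621 = 2.403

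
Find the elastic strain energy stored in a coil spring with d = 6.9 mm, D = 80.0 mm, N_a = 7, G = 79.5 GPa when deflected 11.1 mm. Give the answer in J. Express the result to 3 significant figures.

k = Gd⁴/(8D³N_a) = (79.5×10³)(6.9⁴)/(8·80.0³·7) = 6.285 N/mm
U = ½kδ² = 0.5 × 6.285 × 11.1² = 387.19 N·mm = 0.38719 J

0.387 J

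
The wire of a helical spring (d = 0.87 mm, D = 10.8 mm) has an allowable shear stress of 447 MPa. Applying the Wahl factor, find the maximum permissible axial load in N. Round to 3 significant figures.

9.60 N

C = D/d = 10.8/0.87 = 12.4138
K_W = (4C−1)/(4C−4) + 0.615/C = 48.655/45.655 + 0.0495 = 1.1153
τ_max = K·8FD/(πd³) → F_max = τ_allow·πd³/(8DK)
F_max = 447·π·0.87³/(8·10.8·1.1153) = 924.73/96.358 = 9.5968 N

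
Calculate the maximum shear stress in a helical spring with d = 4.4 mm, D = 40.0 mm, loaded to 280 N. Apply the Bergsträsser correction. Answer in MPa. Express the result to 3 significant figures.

Spring index C = D/d = 40.0/4.4 = 9.0909
K_B = (4C+2)/(4C−3) = 38.364/33.364 = 1.1499
τ₀ = 8FD/(πd³) = 8·280·40.0/(π·4.4³) = 89600/267.61 = 334.81 MPa
τ_max = K·τ₀ = 1.1499 × 334.81 = 384.99 MPa

385 MPa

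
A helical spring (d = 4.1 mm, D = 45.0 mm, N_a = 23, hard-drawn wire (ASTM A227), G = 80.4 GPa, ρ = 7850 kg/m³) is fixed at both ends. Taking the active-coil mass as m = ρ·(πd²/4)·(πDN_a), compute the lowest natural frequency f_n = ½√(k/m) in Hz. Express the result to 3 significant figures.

31.7 Hz

k = Gd⁴/(8D³N_a) = (80.4×10³)(4.1⁴)/(8·45.0³·23) = 1.355 N/mm = 1355 N/m
Wire length L = πDN_a = π·45.0·23 = 3251.5 mm
m = ρ·(πd²/4)·L = 7850 × 13.203×10⁻⁶ m² × 3.2515 m = 0.33699 kg
f_n = ½√(k/m) = 0.5·√(1355/0.33699) = 0.5·√(4020.9) = 31.705 Hz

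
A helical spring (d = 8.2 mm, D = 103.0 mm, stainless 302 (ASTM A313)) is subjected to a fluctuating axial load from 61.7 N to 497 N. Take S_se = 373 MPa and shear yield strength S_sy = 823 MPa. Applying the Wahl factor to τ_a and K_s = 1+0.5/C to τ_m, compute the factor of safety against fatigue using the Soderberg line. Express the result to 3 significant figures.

2.10

C = D/d = 103.0/8.2 = 12.5610; K_W = (4C−1)/(4C−4)+0.615/C = 1.1138; K_s = 1+0.5/C = 1.0398
F_a = (F_max−F_min)/2 = 217.65 N; F_m = (F_max+F_min)/2 = 279.35 N
τ_a = K_W·8F_aD/(πd³) = 1.1138 × 103.54 = 115.32 MPa
τ_m = K_s·8F_mD/(πd³) = 1.0398 × 132.89 = 138.18 MPa
Soderberg: 1/n_f = τ_a/S_se + τ_m/S_sy = 115.32/373 + 138.18/823 = 0.30918 + 0.16789 = 0.47707
n_f = 1/0.47707 = 2.096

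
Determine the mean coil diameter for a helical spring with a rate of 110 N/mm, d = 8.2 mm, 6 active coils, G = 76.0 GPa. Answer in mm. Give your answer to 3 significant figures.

D = (Gd⁴/(8N_a·k))^(1/3) = (76.0×10³·8.2⁴/(8·6·110))^(1/3)
  = (65078.1)^(1/3) = 40.2234 mm

40.2 mm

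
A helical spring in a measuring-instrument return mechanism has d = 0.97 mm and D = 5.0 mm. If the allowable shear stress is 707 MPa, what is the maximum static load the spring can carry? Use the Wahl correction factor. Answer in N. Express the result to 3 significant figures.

C = D/d = 5.0/0.97 = 5.1546
K_W = (4C−1)/(4C−4) + 0.615/C = 19.619/16.619 + 0.1193 = 1.2998
τ_max = K·8FD/(πd³) → F_max = τ_allow·πd³/(8DK)
F_max = 707·π·0.97³/(8·5.0·1.2998) = 2027.1/51.993 = 38.989 N

39.0 N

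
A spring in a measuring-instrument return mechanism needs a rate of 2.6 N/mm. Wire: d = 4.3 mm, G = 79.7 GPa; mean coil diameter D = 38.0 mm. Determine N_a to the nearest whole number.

24

N_a = Gd⁴/(8D³k) = (79.7×10³ × 4.3⁴)/(8 × 38.0³ × 2.6)
    = 2.72478e+07 / 1.14134e+06 = 23.87 → 24 coils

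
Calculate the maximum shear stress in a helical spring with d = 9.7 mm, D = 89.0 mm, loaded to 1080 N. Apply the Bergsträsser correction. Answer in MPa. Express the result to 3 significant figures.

Spring index C = D/d = 89.0/9.7 = 9.1753
K_B = (4C+2)/(4C−3) = 38.701/33.701 = 1.1484
τ₀ = 8FD/(πd³) = 8·1080·89.0/(π·9.7³) = 768960/2867.2 = 268.19 MPa
τ_max = K·τ₀ = 1.1484 × 268.19 = 307.98 MPa

308 MPa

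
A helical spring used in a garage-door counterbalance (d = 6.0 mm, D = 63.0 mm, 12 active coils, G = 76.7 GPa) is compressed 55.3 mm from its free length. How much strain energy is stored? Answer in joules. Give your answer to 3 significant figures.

k = Gd⁴/(8D³N_a) = (76.7×10³)(6.0⁴)/(8·63.0³·12) = 4.141 N/mm
U = ½kδ² = 0.5 × 4.141 × 55.3² = 6331.8 N·mm = 6.3318 J

6.33 J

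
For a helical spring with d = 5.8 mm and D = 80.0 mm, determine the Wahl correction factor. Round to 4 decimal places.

1.1032

C = D/d = 80.0/5.8 = 13.7931
K_W = (4C−1)/(4C−4) + 0.615/C = 54.172/51.172 + 0.0446 = 1.1032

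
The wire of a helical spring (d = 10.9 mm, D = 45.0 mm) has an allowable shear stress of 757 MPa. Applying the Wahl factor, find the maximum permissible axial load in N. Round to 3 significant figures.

6160 N

C = D/d = 45.0/10.9 = 4.1284
K_W = (4C−1)/(4C−4) + 0.615/C = 15.514/12.514 + 0.1490 = 1.3887
τ_max = K·8FD/(πd³) → F_max = τ_allow·πd³/(8DK)
F_max = 757·π·10.9³/(8·45.0·1.3887) = 3.0798e+06/499.93 = 6160.5 N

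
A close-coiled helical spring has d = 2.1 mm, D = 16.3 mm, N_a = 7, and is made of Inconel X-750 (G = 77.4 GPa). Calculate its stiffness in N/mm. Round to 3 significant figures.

k = Gd⁴/(8D³N_a) = (77.4×10³ × 2.1⁴) / (8 × 16.3³ × 7)
  = 1.50528e+06 / 242522 = 6.2068 N/mm

6.21 N/mm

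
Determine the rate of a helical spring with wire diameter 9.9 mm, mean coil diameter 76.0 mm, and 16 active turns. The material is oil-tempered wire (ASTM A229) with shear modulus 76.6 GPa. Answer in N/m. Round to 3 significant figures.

k = Gd⁴/(8D³N_a) = (76.6×10³ × 9.9⁴) / (8 × 76.0³ × 16)
  = 7.35817e+08 / 5.61889e+07 = 13.095 N/mm = 13095 N/m

13100 N/m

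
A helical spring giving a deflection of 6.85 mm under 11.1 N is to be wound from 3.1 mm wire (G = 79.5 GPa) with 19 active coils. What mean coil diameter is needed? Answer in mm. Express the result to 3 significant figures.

Required rate k = F/δ = 11.1/6.85 = 1.6204 N/mm
D = (Gd⁴/(8N_a·k))^(1/3) = (79.5×10³·3.1⁴/(8·19·1.6204))^(1/3)
  = (29808.3)^(1/3) = 31.0060 mm

31.0 mm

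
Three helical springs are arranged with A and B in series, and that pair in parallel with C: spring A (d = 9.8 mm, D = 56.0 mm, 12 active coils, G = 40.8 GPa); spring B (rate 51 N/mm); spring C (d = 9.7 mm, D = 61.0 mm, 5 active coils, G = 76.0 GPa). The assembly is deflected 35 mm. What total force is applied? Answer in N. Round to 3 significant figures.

k_A = Gd⁴/(8D³N_a) = (40.8×10³)(9.8⁴)/(8·56.0³·12) = 22.322 N/mm
k_C = Gd⁴/(8D³N_a) = (76.0×10³)(9.7⁴)/(8·61.0³·5) = 74.106 N/mm
Springs A,B series: k_AB = 1/(1/22.322+1/51) = 15.526 N/mm; parallel with C: k_eq = 15.526+74.106 = 89.632 N/mm
F = k_eq·δ = 89.632·35 = 3137.1 N

3140 N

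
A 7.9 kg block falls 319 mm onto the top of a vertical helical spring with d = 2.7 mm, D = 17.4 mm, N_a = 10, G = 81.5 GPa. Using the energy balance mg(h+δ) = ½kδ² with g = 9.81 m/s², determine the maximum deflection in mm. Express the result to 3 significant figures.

k = Gd⁴/(8D³N_a) = (81.5×10³)(2.7⁴)/(8·17.4³·10) = 10.277 N/mm
W = mg = 7.9 × 9.81 = 77.499 N
½kδ² − Wδ − Wh = 0 → δ = (W + √(W² + 2kWh))/k
δ = (77.499 + √(6006.1 + 508150))/10.277 = (77.499 + 717.05)/10.277 = 77.311 mm

77.3 mm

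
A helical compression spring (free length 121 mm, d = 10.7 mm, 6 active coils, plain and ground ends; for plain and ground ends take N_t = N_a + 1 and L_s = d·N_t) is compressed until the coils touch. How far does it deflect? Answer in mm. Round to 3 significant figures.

46.1 mm

N_t = 7; L_s = 10.7·7 = 74.9 mm
δ_solid = L₀ − L_s = 121 − 74.9 = 46.1 mm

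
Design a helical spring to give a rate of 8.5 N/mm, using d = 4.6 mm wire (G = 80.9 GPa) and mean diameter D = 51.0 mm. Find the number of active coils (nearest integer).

N_a = Gd⁴/(8D³k) = (80.9×10³ × 4.6⁴)/(8 × 51.0³ × 8.5)
    = 3.62226e+07 / 9.02027e+06 = 4.016 → 4 coils

4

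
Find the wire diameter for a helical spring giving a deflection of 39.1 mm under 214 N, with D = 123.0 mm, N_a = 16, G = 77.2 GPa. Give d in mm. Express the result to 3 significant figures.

Required rate k = F/δ = 214/39.1 = 5.4731 N/mm
d = (8D³N_a·k / G)^(1/4) = (8·123.0³·16·5.4731 / (77.2×10³))^0.25
  = (16887)^0.25 = 11.3995 mm

11.4 mm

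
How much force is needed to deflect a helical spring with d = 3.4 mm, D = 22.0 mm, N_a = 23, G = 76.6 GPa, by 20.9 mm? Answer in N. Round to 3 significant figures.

k = Gd⁴/(8D³N_a) = (76.6×10³)(3.4⁴)/(8·22.0³·23) = 5.2247 N/mm
F = k·δ = 5.2247 × 20.9 = 109.2 N

109 N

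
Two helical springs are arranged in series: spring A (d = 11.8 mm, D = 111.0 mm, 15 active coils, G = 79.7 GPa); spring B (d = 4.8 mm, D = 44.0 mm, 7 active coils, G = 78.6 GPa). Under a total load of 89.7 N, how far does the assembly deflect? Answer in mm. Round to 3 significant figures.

k_A = Gd⁴/(8D³N_a) = (79.7×10³)(11.8⁴)/(8·111.0³·15) = 9.4153 N/mm
k_B = Gd⁴/(8D³N_a) = (78.6×10³)(4.8⁴)/(8·44.0³·7) = 8.7466 N/mm
Series: 1/k_eq = 1/9.4153 + 1/8.7466 = 0.22054; k_eq = 4.5343 N/mm
δ = F/k_eq = 89.7/4.5343 = 19.782 mm

19.8 mm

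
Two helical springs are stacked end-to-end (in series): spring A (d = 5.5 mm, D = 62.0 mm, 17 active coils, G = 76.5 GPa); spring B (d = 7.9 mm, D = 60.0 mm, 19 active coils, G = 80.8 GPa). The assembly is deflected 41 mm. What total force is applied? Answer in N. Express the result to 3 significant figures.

k_A = Gd⁴/(8D³N_a) = (76.5×10³)(5.5⁴)/(8·62.0³·17) = 2.1597 N/mm
k_B = Gd⁴/(8D³N_a) = (80.8×10³)(7.9⁴)/(8·60.0³·19) = 9.5857 N/mm
Series: 1/k_eq = 1/2.1597 + 1/9.5857 = 0.56734; k_eq = 1.7626 N/mm
F = k_eq·δ = 1.7626·41 = 72.266 N

72.3 N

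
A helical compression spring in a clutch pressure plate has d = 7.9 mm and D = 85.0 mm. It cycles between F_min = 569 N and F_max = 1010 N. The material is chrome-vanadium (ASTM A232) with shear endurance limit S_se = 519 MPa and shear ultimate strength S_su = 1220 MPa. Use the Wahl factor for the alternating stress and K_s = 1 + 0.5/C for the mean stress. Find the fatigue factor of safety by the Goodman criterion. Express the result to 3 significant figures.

C = D/d = 85.0/7.9 = 10.7595; K_W = (4C−1)/(4C−4)+0.615/C = 1.1340; K_s = 1+0.5/C = 1.0465
F_a = (F_max−F_min)/2 = 220.5 N; F_m = (F_max+F_min)/2 = 789.5 N
τ_a = K_W·8F_aD/(πd³) = 1.1340 × 96.802 = 109.77 MPa
τ_m = K_s·8F_mD/(πd³) = 1.0465 × 346.6 = 362.71 MPa
Goodman: 1/n_f = τ_a/S_se + τ_m/S_su = 109.77/519 + 362.71/1220 = 0.21151 + 0.29730 = 0.50881
n_f = 1/0.50881 = 1.965

1.97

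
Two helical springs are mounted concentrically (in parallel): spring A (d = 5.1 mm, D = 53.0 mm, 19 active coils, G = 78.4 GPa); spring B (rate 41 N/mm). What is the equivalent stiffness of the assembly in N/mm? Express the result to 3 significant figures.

k_A = Gd⁴/(8D³N_a) = (78.4×10³)(5.1⁴)/(8·53.0³·19) = 2.3438 N/mm
Parallel: k_eq = 2.3438 + 41 = 43.344 N/mm

43.3 N/mm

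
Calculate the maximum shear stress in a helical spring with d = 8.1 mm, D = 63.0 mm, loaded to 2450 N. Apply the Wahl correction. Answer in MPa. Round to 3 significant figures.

880 MPa

Spring index C = D/d = 63.0/8.1 = 7.7778
K_W = (4C−1)/(4C−4) + 0.615/C = 30.111/27.111 + 0.0791 = 1.1897
τ₀ = 8FD/(πd³) = 8·2450·63.0/(π·8.1³) = 1.2348e+06/1669.6 = 739.59 MPa
τ_max = K·τ₀ = 1.1897 × 739.59 = 879.91 MPa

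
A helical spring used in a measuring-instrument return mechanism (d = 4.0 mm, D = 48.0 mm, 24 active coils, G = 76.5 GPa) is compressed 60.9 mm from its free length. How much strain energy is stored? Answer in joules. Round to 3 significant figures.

1.71 J

k = Gd⁴/(8D³N_a) = (76.5×10³)(4.0⁴)/(8·48.0³·24) = 0.92231 N/mm
U = ½kδ² = 0.5 × 0.92231 × 60.9² = 1710.3 N·mm = 1.7103 J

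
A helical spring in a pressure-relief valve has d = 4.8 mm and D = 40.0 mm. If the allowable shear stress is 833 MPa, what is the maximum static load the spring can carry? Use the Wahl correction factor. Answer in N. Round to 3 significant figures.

C = D/d = 40.0/4.8 = 8.3333
K_W = (4C−1)/(4C−4) + 0.615/C = 32.333/29.333 + 0.0738 = 1.1761
τ_max = K·8FD/(πd³) → F_max = τ_allow·πd³/(8DK)
F_max = 833·π·4.8³/(8·40.0·1.1761) = 2.8941e+05/376.34 = 769.01 N

769 N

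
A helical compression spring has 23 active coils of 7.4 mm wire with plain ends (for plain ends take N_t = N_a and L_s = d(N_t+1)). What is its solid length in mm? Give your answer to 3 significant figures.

178 mm

plain ends: N_t = N_a = 23
L_s = d·(N_t+1) = 7.4 × 24 = 177.6 mm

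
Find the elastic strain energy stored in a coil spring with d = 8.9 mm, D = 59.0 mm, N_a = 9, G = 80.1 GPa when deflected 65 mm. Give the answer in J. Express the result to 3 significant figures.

71.8 J

k = Gd⁴/(8D³N_a) = (80.1×10³)(8.9⁴)/(8·59.0³·9) = 33.986 N/mm
U = ½kδ² = 0.5 × 33.986 × 65² = 71796 N·mm = 71.796 J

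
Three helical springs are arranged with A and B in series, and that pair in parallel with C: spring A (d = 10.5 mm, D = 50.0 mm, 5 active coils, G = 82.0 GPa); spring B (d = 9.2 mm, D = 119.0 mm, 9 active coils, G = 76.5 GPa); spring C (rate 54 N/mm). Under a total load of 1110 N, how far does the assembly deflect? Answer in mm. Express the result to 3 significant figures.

19.0 mm

k_A = Gd⁴/(8D³N_a) = (82.0×10³)(10.5⁴)/(8·50.0³·5) = 199.34 N/mm
k_B = Gd⁴/(8D³N_a) = (76.5×10³)(9.2⁴)/(8·119.0³·9) = 4.5169 N/mm
Springs A,B series: k_AB = 1/(1/199.34+1/4.5169) = 4.4168 N/mm; parallel with C: k_eq = 4.4168+54 = 58.417 N/mm
δ = F/k_eq = 1110/58.417 = 19.001 mm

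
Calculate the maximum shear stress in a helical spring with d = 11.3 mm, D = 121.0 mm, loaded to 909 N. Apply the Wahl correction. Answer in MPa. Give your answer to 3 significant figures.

Spring index C = D/d = 121.0/11.3 = 10.7080
K_W = (4C−1)/(4C−4) + 0.615/C = 41.832/38.832 + 0.0574 = 1.1347
τ₀ = 8FD/(πd³) = 8·909·121.0/(π·11.3³) = 879912/4533 = 194.11 MPa
τ_max = K·τ₀ = 1.1347 × 194.11 = 220.26 MPa

220 MPa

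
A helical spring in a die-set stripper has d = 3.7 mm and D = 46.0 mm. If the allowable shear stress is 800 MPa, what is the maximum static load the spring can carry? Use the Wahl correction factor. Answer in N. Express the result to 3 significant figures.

C = D/d = 46.0/3.7 = 12.4324
K_W = (4C−1)/(4C−4) + 0.615/C = 48.730/45.730 + 0.0495 = 1.1151
τ_max = K·8FD/(πd³) → F_max = τ_allow·πd³/(8DK)
F_max = 800·π·3.7³/(8·46.0·1.1151) = 1.273e+05/410.35 = 310.24 N

310 N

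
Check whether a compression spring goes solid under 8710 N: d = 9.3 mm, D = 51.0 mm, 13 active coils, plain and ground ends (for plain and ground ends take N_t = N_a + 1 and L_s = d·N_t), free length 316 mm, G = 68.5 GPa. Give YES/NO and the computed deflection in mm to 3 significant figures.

YES, δ = 234 mm

k = Gd⁴/(8D³N_a) = (68.5×10³)(9.3⁴)/(8·51.0³·13) = 37.143 N/mm
N_t = 14; L_s = 9.3·14 = 130.2 mm; δ_solid = L₀ − L_s = 316 − 130.2 = 185.8 mm
δ = F/k = 8710/37.143 = 234.5 mm
δ ≥ δ_solid → spring goes solid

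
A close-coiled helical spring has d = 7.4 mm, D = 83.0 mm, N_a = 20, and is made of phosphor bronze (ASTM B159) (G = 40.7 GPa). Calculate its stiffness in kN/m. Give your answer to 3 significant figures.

1.33 kN/m

k = Gd⁴/(8D³N_a) = (40.7×10³ × 7.4⁴) / (8 × 83.0³ × 20)
  = 1.22045e+08 / 9.14859e+07 = 1.334 N/mm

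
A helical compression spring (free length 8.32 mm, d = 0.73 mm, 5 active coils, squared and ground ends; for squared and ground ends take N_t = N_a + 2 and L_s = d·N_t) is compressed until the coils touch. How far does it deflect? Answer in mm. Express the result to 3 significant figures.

N_t = 7; L_s = 0.73·7 = 5.11 mm
δ_solid = L₀ − L_s = 8.32 − 5.11 = 3.21 mm

3.21 mm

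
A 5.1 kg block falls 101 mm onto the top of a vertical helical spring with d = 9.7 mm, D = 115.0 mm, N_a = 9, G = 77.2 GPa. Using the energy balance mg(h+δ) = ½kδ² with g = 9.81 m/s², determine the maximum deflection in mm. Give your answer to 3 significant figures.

k = Gd⁴/(8D³N_a) = (77.2×10³)(9.7⁴)/(8·115.0³·9) = 6.2413 N/mm
W = mg = 5.1 × 9.81 = 50.031 N
½kδ² − Wδ − Wh = 0 → δ = (W + √(W² + 2kWh))/k
δ = (50.031 + √(2503.1 + 63076.7))/6.2413 = (50.031 + 256.09)/6.2413 = 49.047 mm

49.0 mm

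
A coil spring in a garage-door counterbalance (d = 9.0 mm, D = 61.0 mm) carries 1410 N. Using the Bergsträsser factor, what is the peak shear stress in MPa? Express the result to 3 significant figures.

363 MPa

Spring index C = D/d = 61.0/9.0 = 6.7778
K_B = (4C+2)/(4C−3) = 29.111/24.111 = 1.2074
τ₀ = 8FD/(πd³) = 8·1410·61.0/(π·9.0³) = 688080/2290.2 = 300.44 MPa
τ_max = K·τ₀ = 1.2074 × 300.44 = 362.75 MPa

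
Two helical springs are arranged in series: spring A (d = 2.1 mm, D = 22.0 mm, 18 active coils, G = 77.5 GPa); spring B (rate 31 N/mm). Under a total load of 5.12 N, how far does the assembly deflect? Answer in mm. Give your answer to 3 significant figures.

5.37 mm

k_A = Gd⁴/(8D³N_a) = (77.5×10³)(2.1⁴)/(8·22.0³·18) = 0.98299 N/mm
Series: 1/k_eq = 1/0.98299 + 1/31 = 1.0496; k_eq = 0.95278 N/mm
δ = F/k_eq = 5.12/0.95278 = 5.3738 mm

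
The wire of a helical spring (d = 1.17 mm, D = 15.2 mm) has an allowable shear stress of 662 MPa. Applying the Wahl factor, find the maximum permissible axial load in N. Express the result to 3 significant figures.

C = D/d = 15.2/1.17 = 12.9915
K_W = (4C−1)/(4C−4) + 0.615/C = 50.966/47.966 + 0.0473 = 1.1099
τ_max = K·8FD/(πd³) → F_max = τ_allow·πd³/(8DK)
F_max = 662·π·1.17³/(8·15.2·1.1099) = 3330.9/134.96 = 24.681 N

24.7 N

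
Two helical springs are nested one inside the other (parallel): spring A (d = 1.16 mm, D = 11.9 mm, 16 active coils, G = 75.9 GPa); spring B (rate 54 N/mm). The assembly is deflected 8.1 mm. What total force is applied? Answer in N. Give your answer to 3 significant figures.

k_A = Gd⁴/(8D³N_a) = (75.9×10³)(1.16⁴)/(8·11.9³·16) = 0.63712 N/mm
Parallel: k_eq = 0.63712 + 54 = 54.637 N/mm
F = k_eq·δ = 54.637·8.1 = 442.56 N

443 N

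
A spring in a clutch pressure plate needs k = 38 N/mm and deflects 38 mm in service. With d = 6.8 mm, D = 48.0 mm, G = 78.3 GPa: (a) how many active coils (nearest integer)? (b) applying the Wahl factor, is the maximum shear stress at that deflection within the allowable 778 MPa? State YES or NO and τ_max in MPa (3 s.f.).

(a) 5 coils; (b) YES, τ_max = 677 MPa

N_a = Gd⁴/(8D³k) = (78.3×10³)(6.8⁴)/(8·48.0³·38) = 4.98 → N_a = 5
Actual rate k = Gd⁴/(8D³·5) = 37.845 N/mm
Working load F = kδ = 37.845·38 = 1438.1 N
C = 48.0/6.8 = 7.0588; K_W = (4C−1)/(4C−4)+0.615/C = 1.2109
τ_max = K_W·8FD/(πd³) = 1.2109·559.05 = 676.96 MPa
τ_max ≤ 778 MPa → acceptable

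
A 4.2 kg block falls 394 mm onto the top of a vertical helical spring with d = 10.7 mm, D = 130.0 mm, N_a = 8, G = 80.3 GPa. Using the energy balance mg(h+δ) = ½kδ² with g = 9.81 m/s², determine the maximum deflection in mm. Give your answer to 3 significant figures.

k = Gd⁴/(8D³N_a) = (80.3×10³)(10.7⁴)/(8·130.0³·8) = 7.4858 N/mm
W = mg = 4.2 × 9.81 = 41.202 N
½kδ² − Wδ − Wh = 0 → δ = (W + √(W² + 2kWh))/k
δ = (41.202 + √(1697.6 + 243044))/7.4858 = (41.202 + 494.71)/7.4858 = 71.591 mm

71.6 mm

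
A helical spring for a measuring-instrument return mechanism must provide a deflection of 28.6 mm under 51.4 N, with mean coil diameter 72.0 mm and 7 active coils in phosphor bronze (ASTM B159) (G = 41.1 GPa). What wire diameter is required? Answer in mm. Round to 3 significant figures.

Required rate k = F/δ = 51.4/28.6 = 1.7972 N/mm
d = (8D³N_a·k / G)^(1/4) = (8·72.0³·7·1.7972 / (41.1×10³))^0.25
  = (913.99)^0.25 = 5.4984 mm

5.50 mm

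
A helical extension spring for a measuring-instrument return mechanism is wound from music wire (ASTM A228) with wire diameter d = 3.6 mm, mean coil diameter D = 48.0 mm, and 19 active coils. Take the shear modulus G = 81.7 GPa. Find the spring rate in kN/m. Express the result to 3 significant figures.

k = Gd⁴/(8D³N_a) = (81.7×10³ × 3.6⁴) / (8 × 48.0³ × 19)
  = 1.37225e+07 / 1.681e+07 = 0.81633 N/mm

0.816 kN/m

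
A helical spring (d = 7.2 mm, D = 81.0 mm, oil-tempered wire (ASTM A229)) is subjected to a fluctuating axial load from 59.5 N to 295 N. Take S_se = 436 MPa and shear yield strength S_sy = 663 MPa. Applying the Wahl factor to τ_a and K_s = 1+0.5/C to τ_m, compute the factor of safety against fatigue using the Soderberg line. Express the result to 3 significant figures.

3.10

C = D/d = 81.0/7.2 = 11.2500; K_W = (4C−1)/(4C−4)+0.615/C = 1.1278; K_s = 1+0.5/C = 1.0444
F_a = (F_max−F_min)/2 = 117.75 N; F_m = (F_max+F_min)/2 = 177.25 N
τ_a = K_W·8F_aD/(πd³) = 1.1278 × 65.071 = 73.39 MPa
τ_m = K_s·8F_mD/(πd³) = 1.0444 × 97.952 = 102.31 MPa
Soderberg: 1/n_f = τ_a/S_se + τ_m/S_sy = 73.39/436 + 102.31/663 = 0.16832 + 0.15431 = 0.32263
n_f = 1/0.32263 = 3.1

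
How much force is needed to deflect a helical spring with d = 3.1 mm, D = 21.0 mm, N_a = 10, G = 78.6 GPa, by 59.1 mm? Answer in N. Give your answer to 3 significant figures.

579 N

k = Gd⁴/(8D³N_a) = (78.6×10³)(3.1⁴)/(8·21.0³·10) = 9.7976 N/mm
F = k·δ = 9.7976 × 59.1 = 579.04 N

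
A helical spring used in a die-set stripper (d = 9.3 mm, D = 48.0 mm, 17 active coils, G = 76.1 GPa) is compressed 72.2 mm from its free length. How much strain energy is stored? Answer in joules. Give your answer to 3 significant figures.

98.7 J

k = Gd⁴/(8D³N_a) = (76.1×10³)(9.3⁴)/(8·48.0³·17) = 37.849 N/mm
U = ½kδ² = 0.5 × 37.849 × 72.2² = 98650 N·mm = 98.65 J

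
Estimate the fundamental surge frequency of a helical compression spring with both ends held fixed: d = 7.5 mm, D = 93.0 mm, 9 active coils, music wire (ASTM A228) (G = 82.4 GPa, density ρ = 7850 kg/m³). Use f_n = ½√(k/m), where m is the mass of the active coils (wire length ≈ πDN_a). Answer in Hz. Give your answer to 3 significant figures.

35.1 Hz

k = Gd⁴/(8D³N_a) = (82.4×10³)(7.5⁴)/(8·93.0³·9) = 4.5018 N/mm = 4501.8 N/m
Wire length L = πDN_a = π·93.0·9 = 2629.5 mm
m = ρ·(πd²/4)·L = 7850 × 44.179×10⁻⁶ m² × 2.6295 m = 0.91192 kg
f_n = ½√(k/m) = 0.5·√(4501.8/0.91192) = 0.5·√(4936.7) = 35.131 Hz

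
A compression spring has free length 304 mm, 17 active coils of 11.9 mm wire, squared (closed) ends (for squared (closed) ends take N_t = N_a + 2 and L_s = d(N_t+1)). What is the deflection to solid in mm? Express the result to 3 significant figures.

66.0 mm

N_t = 19; L_s = 11.9·20 = 238 mm
δ_solid = L₀ − L_s = 304 − 238 = 66 mm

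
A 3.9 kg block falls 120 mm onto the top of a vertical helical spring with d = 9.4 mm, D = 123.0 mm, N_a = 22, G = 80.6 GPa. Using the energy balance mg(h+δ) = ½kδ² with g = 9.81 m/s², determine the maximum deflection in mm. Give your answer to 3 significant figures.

k = Gd⁴/(8D³N_a) = (80.6×10³)(9.4⁴)/(8·123.0³·22) = 1.9214 N/mm
W = mg = 3.9 × 9.81 = 38.259 N
½kδ² − Wδ − Wh = 0 → δ = (W + √(W² + 2kWh))/k
δ = (38.259 + √(1463.8 + 17642.6))/1.9214 = (38.259 + 138.23)/1.9214 = 91.852 mm

91.9 mm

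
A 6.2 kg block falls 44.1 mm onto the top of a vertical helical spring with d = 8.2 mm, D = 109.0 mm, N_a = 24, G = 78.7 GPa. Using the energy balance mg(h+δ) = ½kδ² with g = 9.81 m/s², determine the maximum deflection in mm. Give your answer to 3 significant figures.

k = Gd⁴/(8D³N_a) = (78.7×10³)(8.2⁴)/(8·109.0³·24) = 1.431 N/mm
W = mg = 6.2 × 9.81 = 60.822 N
½kδ² − Wδ − Wh = 0 → δ = (W + √(W² + 2kWh))/k
δ = (60.822 + √(3699.3 + 7676.77))/1.431 = (60.822 + 106.66)/1.431 = 117.03 mm

117 mm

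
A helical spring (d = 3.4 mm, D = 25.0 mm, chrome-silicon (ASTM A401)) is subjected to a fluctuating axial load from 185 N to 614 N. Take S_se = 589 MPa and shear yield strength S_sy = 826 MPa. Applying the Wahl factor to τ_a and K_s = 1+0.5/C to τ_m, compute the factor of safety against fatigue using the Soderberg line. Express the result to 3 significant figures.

0.647

C = D/d = 25.0/3.4 = 7.3529; K_W = (4C−1)/(4C−4)+0.615/C = 1.2017; K_s = 1+0.5/C = 1.0680
F_a = (F_max−F_min)/2 = 214.5 N; F_m = (F_max+F_min)/2 = 399.5 N
τ_a = K_W·8F_aD/(πd³) = 1.2017 × 347.43 = 417.51 MPa
τ_m = K_s·8F_mD/(πd³) = 1.0680 × 647.08 = 691.08 MPa
Soderberg: 1/n_f = τ_a/S_se + τ_m/S_sy = 417.51/589 + 691.08/826 = 0.70884 + 0.83666 = 1.5455
n_f = 1/1.5455 = 0.647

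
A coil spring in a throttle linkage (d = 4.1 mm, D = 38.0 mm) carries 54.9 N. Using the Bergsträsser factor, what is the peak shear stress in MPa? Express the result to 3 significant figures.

88.4 MPa

Spring index C = D/d = 38.0/4.1 = 9.2683
K_B = (4C+2)/(4C−3) = 39.073/34.073 = 1.1467
τ₀ = 8FD/(πd³) = 8·54.9·38.0/(π·4.1³) = 16689.6/216.52 = 77.08 MPa
τ_max = K·τ₀ = 1.1467 × 77.08 = 88.392 MPa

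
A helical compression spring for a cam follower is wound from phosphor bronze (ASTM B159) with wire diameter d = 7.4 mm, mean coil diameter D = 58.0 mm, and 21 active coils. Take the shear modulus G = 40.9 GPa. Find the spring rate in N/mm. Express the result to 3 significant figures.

k = Gd⁴/(8D³N_a) = (40.9×10³ × 7.4⁴) / (8 × 58.0³ × 21)
  = 1.22645e+08 / 3.27788e+07 = 3.7416 N/mm

3.74 N/mm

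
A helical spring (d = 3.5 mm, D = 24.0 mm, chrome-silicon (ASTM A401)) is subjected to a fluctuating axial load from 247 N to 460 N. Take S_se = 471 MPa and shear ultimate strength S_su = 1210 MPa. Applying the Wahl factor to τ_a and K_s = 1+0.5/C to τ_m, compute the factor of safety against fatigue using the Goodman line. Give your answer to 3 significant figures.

C = D/d = 24.0/3.5 = 6.8571; K_W = (4C−1)/(4C−4)+0.615/C = 1.2177; K_s = 1+0.5/C = 1.0729
F_a = (F_max−F_min)/2 = 106.5 N; F_m = (F_max+F_min)/2 = 353.5 N
τ_a = K_W·8F_aD/(πd³) = 1.2177 × 151.81 = 184.86 MPa
τ_m = K_s·8F_mD/(πd³) = 1.0729 × 503.89 = 540.63 MPa
Goodman: 1/n_f = τ_a/S_se + τ_m/S_su = 184.86/471 + 540.63/1210 = 0.39249 + 0.44680 = 0.83929
n_f = 1/0.83929 = 1.191

1.19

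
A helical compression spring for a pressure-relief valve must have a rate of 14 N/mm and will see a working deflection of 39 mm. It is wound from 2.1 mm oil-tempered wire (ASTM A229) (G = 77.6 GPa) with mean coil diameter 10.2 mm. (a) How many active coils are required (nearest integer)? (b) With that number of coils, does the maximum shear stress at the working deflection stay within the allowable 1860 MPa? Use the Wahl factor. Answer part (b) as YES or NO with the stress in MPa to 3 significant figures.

(a) 13 coils; (b) NO, τ_max = 1980 MPa

N_a = Gd⁴/(8D³k) = (77.6×10³)(2.1⁴)/(8·10.2³·14) = 12.7 → N_a = 13
Actual rate k = Gd⁴/(8D³·13) = 13.674 N/mm
Working load F = kδ = 13.674·39 = 533.3 N
C = 10.2/2.1 = 4.8571; K_W = (4C−1)/(4C−4)+0.615/C = 1.3211
τ_max = K_W·8FD/(πd³) = 1.3211·1495.7 = 1975.9 MPa
τ_max > 1860 MPa → exceeds allowable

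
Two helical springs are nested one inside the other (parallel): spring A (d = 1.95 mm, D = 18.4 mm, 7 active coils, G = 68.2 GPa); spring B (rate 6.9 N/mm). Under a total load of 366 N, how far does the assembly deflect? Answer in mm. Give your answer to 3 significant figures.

k_A = Gd⁴/(8D³N_a) = (68.2×10³)(1.95⁴)/(8·18.4³·7) = 2.8267 N/mm
Parallel: k_eq = 2.8267 + 6.9 = 9.7267 N/mm
δ = F/k_eq = 366/9.7267 = 37.628 mm

37.6 mm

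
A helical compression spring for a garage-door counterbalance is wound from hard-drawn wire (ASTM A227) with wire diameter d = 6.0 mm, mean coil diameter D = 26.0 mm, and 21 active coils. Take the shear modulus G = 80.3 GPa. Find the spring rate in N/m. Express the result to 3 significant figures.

k = Gd⁴/(8D³N_a) = (80.3×10³ × 6.0⁴) / (8 × 26.0³ × 21)
  = 1.04069e+08 / 2.95277e+06 = 35.244 N/mm = 35244 N/m

35200 N/m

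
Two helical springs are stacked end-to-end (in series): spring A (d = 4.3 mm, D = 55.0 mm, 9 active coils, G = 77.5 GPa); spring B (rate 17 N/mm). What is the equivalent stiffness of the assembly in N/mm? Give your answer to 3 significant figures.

1.96 N/mm

k_A = Gd⁴/(8D³N_a) = (77.5×10³)(4.3⁴)/(8·55.0³·9) = 2.2118 N/mm
Series: 1/k_eq = 1/2.2118 + 1/17 = 0.51093; k_eq = 1.9572 N/mm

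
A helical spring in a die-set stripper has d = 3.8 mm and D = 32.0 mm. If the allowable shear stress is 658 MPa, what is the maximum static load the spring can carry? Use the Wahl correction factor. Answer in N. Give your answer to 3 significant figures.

377 N

C = D/d = 32.0/3.8 = 8.4211
K_W = (4C−1)/(4C−4) + 0.615/C = 32.684/29.684 + 0.0730 = 1.1741
τ_max = K·8FD/(πd³) → F_max = τ_allow·πd³/(8DK)
F_max = 658·π·3.8³/(8·32.0·1.1741) = 1.1343e+05/300.57 = 377.38 N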